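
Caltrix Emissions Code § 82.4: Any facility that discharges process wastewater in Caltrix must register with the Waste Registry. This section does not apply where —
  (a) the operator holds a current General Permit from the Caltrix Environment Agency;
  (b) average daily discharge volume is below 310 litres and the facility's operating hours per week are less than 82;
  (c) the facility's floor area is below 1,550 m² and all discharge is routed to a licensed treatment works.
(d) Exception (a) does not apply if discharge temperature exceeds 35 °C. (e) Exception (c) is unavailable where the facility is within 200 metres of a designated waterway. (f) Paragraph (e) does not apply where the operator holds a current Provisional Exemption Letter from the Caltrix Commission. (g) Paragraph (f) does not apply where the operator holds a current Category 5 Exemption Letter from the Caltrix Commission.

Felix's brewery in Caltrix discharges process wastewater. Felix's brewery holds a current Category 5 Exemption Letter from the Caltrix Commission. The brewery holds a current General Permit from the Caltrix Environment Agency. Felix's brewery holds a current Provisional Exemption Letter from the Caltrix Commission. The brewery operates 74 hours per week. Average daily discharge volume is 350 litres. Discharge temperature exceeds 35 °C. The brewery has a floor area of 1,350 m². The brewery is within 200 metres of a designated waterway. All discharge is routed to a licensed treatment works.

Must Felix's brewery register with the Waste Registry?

Yes — Felix's brewery must register with the Waste Registry.

Exception (a) is satisfied on its face — a current General Permit is held. However, paragraph (d) must be considered: (d) operates against (a): discharge temperature exceeds 35 °C. Exception (a) does not apply.
Exception (b) requires that average daily discharge volume is below 310 litres; but average daily discharge volume is 350 litres, not below 310 litres, so (b) is unavailable.
Exception (c)'s conditions are all satisfied: the facility's floor area is 1,350 m², below the 1,550 m² limit; discharge is routed to a licensed treatment works. But applying paragraphs (e)–(g): (e) is engaged — the brewery is within 200 m of a designated waterway. (f) would limit (e) — a current Provisional Exemption Letter is held — but (g) sets (f) aside: (g) operates against (f): a current Category 5 Exemption Letter is held. So (c) is unavailable.
No exception is made out. Felix's brewery falls within the general rule.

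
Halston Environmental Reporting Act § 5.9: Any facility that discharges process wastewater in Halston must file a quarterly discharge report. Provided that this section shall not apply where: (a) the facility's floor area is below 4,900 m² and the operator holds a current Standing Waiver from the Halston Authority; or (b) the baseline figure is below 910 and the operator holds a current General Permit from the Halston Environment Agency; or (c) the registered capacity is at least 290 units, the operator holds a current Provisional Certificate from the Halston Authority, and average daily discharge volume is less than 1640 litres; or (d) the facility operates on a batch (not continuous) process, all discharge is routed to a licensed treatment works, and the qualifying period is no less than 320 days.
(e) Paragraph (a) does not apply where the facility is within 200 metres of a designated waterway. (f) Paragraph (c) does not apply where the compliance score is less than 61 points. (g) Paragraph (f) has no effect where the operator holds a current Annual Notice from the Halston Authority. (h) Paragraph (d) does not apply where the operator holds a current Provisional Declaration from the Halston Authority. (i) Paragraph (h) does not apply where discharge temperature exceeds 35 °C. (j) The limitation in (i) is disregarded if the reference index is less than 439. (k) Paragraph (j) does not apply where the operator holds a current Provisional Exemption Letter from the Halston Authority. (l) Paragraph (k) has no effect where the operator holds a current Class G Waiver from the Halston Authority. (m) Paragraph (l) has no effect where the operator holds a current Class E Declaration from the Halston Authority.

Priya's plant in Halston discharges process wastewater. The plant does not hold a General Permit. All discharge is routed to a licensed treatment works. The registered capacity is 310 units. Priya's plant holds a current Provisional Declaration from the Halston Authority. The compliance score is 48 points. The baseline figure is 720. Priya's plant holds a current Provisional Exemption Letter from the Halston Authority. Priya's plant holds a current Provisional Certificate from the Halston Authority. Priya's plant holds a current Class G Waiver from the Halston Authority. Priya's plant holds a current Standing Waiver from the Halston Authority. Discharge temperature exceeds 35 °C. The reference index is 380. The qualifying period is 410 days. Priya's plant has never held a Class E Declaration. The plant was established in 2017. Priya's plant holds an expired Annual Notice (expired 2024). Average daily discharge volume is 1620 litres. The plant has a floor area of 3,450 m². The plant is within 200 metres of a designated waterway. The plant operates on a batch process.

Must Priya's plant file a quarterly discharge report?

Exception (a): the facility's floor area is 3,450 m², below the 4,900 m² limit; a current Standing Waiver is held — every condition holds. Turning to paragraph (e): (e) operates against (a): the plant is within 200 m of a designated waterway. Exception (a) does not apply.
Exception (b) fails — no General Permit is held.
Exception (c)'s conditions are all satisfied: the registered capacity is 310 units, meeting the 290 units threshold; a current Provisional Certificate is held; average daily discharge volume is 1620 litres, less than the 1640 litres limit. But applying paragraphs (f)–(g): (f) operates — the compliance score is 48 points, less than the 61 points limit. (g), which would lift (f), is inapplicable — the Annual Notice is not current. So (c) is unavailable.
Exception (d)'s conditions are all satisfied: the facility operates on a batch process; discharge is routed to a licensed treatment works; the qualifying period is 410 days, meeting the 320 days threshold. However, paragraphs (h)–(m) must be considered: (h) operates — a current Provisional Declaration is held. (i) would limit (h) — discharge temperature exceeds 35 °C — but (j) sets (i) aside: (j) operates against (i): the reference index is 380, less than the 439 limit. (k) would limit (j) — a current Provisional Exemption Letter is held — but (l) sets (k) aside: (l) operates against (k): a current Class G Waiver is held. (m), which would lift (l), is not engaged — there is no Class E Declaration in force. (d) is therefore removed.
Every exception is unavailable, so the rule governs.

Yes — Priya's plant must file a quarterly discharge report.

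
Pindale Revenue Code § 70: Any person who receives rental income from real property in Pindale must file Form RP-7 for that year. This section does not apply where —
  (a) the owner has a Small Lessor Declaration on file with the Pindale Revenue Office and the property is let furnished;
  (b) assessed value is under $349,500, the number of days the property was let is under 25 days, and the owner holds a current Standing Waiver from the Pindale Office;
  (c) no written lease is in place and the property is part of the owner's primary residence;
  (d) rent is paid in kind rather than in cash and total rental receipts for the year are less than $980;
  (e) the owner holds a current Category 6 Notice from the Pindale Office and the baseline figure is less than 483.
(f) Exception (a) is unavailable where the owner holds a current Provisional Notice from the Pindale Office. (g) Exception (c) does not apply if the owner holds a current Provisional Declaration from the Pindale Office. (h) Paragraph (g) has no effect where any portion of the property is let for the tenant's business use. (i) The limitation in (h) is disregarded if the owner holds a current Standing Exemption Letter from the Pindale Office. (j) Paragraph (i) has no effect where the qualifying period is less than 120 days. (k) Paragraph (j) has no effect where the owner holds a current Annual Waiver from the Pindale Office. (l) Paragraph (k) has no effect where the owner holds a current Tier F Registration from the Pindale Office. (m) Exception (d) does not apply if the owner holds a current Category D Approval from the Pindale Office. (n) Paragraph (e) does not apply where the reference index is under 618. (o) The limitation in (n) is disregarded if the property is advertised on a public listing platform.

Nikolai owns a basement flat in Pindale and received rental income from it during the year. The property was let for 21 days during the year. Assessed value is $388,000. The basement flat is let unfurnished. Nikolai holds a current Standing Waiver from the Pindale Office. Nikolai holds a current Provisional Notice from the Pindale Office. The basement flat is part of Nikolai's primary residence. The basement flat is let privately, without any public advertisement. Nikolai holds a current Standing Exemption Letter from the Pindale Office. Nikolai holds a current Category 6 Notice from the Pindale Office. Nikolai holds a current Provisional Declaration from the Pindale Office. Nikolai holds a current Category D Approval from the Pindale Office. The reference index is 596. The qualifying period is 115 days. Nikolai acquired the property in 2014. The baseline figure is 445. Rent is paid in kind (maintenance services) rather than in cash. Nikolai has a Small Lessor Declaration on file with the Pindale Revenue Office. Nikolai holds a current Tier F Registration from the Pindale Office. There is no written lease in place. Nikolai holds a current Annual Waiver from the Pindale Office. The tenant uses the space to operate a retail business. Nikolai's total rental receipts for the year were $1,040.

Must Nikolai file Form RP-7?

No — exception (c) applies; Nikolai is not required to file Form RP-7.

Exception (a) requires that the property is let furnished; but the property is let unfurnished, so (a) is unavailable.
Exception (b) requires that assessed value is under $349,500; but assessed value is $388,000, not under $349,500, so (b) is unavailable.
Exception (c): there is no written lease; the basement flat is part of the primary residence — every condition holds. Under paragraphs (g)–(l): (g) is triggered (a current Provisional Declaration is held), but is overridden by (h): (h) is engaged — the space is let for business use. (i) would limit (h) — a current Standing Exemption Letter is held — but (j) sets (i) aside: (j) operates against (i): the qualifying period is 115 days, less than the 120 days limit. (k) is triggered (a current Annual Waiver is held), but is set aside by (l): (l) operates against (k): a current Tier F Registration is held. (c) remains available.
Exception (d) does not apply: total rental receipts for the year are $1,040, not less than $980.
All of (e)'s requirements are met (a current Category 6 Notice is held; the baseline figure is 445, less than the 483 limit). However, paragraphs (n)–(o) must be considered: (n) operates against (e): the reference index is 596, under the 618 limit. (o), which would lift (n), does not operate here — the property is let privately without advertisement. So (e) is unavailable.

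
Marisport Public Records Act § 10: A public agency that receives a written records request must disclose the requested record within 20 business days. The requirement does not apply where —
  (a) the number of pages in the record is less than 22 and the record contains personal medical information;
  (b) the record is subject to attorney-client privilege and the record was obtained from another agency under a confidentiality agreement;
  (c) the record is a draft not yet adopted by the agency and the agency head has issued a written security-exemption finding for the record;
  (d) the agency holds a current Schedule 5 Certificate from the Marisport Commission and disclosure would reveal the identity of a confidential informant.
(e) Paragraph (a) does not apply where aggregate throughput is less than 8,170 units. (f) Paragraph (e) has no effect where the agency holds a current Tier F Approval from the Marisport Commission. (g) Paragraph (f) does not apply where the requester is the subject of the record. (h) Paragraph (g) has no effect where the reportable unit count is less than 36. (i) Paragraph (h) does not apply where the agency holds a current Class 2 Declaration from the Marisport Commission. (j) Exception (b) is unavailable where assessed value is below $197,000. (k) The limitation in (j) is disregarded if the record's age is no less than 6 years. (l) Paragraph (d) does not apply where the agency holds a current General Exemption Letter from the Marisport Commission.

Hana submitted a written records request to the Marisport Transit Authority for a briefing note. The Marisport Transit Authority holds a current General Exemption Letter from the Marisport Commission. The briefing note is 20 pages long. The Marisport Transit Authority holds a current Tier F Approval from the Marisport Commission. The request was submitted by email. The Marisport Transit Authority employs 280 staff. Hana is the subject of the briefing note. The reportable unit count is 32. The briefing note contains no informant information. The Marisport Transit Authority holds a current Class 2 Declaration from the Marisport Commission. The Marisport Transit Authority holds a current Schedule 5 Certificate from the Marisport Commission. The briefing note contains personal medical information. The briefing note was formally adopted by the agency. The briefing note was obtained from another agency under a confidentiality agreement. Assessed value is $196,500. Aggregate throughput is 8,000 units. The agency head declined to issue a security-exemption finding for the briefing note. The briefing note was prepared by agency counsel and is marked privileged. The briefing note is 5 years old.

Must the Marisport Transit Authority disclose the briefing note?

Yes — the Marisport Transit Authority must disclose the briefing note.

All of (a)'s requirements are met (the number of pages in the record is 20, less than the 22 limit; the briefing note contains personal medical information). However, paragraphs (e)–(i) must be considered: (e) is engaged — aggregate throughput is 8,000 units, less than the 8,170 units limit. (f) would limit (e) — a current Tier F Approval is held — but (g) sets (f) aside: (g) applies — Hana is the subject of the briefing note. (h) would limit (g) — the reportable unit count is 32, less than the 36 limit — but (i) sets (h) aside: (i) operates against (h): a current Class 2 Declaration is held. (a) is therefore removed.
Exception (b) is satisfied on its face — the briefing note is privileged; the briefing note was obtained under a confidentiality agreement. However, paragraphs (j)–(k) must be considered: (j) operates against (b): assessed value is $196,500, below the $197,000 limit. (k) is not engaged (the record's age is 5 years, short of 6 years), so (j) stands. Exception (b) does not apply.
Exception (c) fails — the briefing note has been formally adopted.
Exception (d) requires that disclosure would reveal the identity of a confidential informant; but the briefing note contains no informant information, so (d) is unavailable.
None of the exceptions is available; § 10 applies in full.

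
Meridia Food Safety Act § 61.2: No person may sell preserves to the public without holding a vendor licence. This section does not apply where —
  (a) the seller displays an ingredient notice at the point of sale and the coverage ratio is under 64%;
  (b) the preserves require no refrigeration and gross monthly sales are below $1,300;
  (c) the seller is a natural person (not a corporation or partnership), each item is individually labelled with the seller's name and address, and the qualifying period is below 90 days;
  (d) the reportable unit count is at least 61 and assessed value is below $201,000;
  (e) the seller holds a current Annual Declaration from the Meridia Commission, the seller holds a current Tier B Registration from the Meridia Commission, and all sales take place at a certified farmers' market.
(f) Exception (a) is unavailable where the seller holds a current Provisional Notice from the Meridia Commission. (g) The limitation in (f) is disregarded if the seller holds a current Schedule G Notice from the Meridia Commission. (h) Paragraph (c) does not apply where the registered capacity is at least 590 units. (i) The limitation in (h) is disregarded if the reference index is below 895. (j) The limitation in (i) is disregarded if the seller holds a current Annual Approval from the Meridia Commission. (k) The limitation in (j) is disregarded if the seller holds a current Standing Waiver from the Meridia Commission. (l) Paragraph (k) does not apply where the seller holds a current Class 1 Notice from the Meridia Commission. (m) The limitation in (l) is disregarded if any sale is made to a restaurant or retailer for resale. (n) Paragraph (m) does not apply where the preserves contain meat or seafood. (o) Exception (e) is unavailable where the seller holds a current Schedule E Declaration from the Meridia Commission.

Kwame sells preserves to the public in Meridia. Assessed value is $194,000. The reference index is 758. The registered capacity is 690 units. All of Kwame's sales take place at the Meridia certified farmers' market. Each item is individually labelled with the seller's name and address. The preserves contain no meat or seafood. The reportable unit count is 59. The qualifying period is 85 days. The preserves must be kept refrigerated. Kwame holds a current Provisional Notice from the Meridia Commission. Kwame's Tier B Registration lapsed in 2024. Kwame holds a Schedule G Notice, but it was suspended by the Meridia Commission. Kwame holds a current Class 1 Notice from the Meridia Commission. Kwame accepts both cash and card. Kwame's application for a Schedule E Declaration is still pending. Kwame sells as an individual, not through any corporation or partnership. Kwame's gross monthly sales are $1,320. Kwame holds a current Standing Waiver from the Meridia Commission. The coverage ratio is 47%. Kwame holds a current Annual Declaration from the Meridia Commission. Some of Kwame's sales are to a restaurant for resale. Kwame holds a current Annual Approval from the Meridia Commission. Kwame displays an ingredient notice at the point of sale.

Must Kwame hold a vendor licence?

All of (a)'s requirements are met (an ingredient notice is displayed; the coverage ratio is 47%, under the 64% limit). But: (f) is triggered — a current Provisional Notice is held. (g) is inapplicable (the Schedule G Notice is not current), so (f) stands. Exception (a) does not apply.
Exception (b) fails — the preserves require refrigeration.
Exception (c) is satisfied on its face — the seller is a natural person; items are individually labelled; the qualifying period is 85 days, below the 90 days limit. Under paragraphs (h)–(n): (h) would limit (c) — the registered capacity is 690 units, meeting the 590 units threshold — but (i) sets (h) aside: (i) operates against (h): the reference index is 758, below the 895 limit. (j) would limit (i) — a current Annual Approval is held — but (k) sets (j) aside: (k) is triggered — a current Standing Waiver is held. (l) is engaged (a current Class 1 Notice is held), but yields to (m): (m) operates against (l): some sales are to a restaurant for resale. (n) is not engaged (the preserves contain no meat or seafood), so (m) stands. Exception (c) stands.
Exception (d) requires that the reportable unit count is at least 61; but the reportable unit count is 59, short of 61, so (d) is unavailable.
Exception (e) requires that the seller holds a current Tier B Registration from the Meridia Commission; but no current Tier B Registration is held, so (e) is unavailable.

No — exception (c) applies; Kwame is not required to hold a vendor licence.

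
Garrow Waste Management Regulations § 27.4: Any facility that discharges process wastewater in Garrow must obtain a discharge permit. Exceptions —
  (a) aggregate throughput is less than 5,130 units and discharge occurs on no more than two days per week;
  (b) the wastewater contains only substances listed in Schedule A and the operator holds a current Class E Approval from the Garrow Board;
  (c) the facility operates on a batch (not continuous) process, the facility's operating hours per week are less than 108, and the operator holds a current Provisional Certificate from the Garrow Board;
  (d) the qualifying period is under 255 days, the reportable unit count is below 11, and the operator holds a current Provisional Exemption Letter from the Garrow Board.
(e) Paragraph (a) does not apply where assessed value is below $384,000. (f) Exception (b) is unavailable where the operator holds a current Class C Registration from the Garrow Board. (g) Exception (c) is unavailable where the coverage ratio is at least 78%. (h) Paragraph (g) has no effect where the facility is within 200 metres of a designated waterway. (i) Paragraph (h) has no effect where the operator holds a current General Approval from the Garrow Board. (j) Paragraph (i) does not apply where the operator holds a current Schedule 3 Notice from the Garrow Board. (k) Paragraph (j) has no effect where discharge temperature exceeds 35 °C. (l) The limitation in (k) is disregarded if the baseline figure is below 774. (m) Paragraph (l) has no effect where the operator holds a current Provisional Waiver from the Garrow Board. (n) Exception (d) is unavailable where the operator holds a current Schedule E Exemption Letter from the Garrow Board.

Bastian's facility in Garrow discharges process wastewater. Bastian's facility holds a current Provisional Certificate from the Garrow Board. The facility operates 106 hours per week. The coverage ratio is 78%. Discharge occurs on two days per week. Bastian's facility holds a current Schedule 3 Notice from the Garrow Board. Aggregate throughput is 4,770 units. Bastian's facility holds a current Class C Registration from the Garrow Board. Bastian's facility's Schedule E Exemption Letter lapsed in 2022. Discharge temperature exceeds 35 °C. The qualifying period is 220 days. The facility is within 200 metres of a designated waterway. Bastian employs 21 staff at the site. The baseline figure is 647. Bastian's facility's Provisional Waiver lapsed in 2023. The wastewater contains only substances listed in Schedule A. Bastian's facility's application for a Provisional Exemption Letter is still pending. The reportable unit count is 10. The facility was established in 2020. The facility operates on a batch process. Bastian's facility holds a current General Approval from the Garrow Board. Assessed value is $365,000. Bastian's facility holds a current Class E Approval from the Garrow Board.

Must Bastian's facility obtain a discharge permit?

Exception (a) is satisfied on its face — aggregate throughput is 4,770 units, less than the 5,130 units limit; discharge occurs on no more than two days per week. Turning to paragraph (e): (e) operates against (a): assessed value is $365,000, below the $384,000 limit. Exception (a) does not apply.
Exception (b) is satisfied on its face — the wastewater is Schedule-A-only; a current Class E Approval is held. But: (f) is triggered — a current Class C Registration is held. Exception (b) does not apply.
Exception (c) is satisfied on its face — the facility operates on a batch process; the facility's operating hours per week are 106, less than the 108 limit; a current Provisional Certificate is held. Under paragraphs (g)–(m): (g) would limit (c) — the coverage ratio is 78%, meeting the 78% threshold — but (h) sets (g) aside: (h) operates against (g): the facility is within 200 m of a designated waterway. (i) is engaged (a current General Approval is held), but yields to (j): (j) operates against (i): a current Schedule 3 Notice is held. (k) would limit (j) — discharge temperature exceeds 35 °C — but (l) sets (k) aside: (l) is triggered — the baseline figure is 647, below the 774 limit. (m), which would lift (l), is not engaged — the Provisional Waiver is not current. So (c) applies.
Exception (d) does not apply: no current Provisional Exemption Letter is held.

No — exception (c) applies; Bastian's facility is not required to obtain a discharge permit.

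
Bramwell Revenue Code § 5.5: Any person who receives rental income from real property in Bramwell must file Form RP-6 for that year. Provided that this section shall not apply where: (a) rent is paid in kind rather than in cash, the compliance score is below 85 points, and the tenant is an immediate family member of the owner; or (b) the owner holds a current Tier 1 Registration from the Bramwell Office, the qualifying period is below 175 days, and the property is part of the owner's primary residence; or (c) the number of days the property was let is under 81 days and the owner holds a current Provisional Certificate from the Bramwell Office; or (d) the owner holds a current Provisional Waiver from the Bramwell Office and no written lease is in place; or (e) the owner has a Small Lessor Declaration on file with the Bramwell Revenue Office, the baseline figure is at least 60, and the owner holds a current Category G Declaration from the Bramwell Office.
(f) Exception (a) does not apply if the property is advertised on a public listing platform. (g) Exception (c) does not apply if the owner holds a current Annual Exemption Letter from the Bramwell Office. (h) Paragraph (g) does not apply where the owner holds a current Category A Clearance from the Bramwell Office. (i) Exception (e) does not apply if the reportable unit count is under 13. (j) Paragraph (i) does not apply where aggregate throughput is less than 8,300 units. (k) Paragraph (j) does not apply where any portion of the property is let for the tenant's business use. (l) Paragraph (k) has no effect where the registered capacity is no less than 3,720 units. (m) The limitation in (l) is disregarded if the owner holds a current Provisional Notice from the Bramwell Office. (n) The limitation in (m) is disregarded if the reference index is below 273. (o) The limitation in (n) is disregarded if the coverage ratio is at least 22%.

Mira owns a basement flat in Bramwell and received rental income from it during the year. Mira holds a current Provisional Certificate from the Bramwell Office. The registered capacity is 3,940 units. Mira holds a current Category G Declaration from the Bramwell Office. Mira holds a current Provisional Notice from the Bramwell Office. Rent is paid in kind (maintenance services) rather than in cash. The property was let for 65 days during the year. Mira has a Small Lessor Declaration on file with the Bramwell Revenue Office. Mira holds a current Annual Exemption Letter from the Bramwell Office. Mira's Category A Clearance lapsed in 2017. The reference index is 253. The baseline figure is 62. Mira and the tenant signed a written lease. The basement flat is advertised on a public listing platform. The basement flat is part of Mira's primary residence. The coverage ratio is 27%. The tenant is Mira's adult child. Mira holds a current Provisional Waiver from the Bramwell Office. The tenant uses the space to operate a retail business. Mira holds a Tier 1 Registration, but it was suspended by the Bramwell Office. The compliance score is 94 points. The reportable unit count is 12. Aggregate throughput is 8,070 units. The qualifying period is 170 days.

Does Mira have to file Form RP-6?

Yes — Mira must file Form RP-6.

Exception (a) fails — the compliance score is 94 points, not below 85 points.
Exception (b) fails — no current Tier 1 Registration is held.
Exception (c): the number of days the property was let is 65 days, under the 81 days limit; a current Provisional Certificate is held — every condition holds. Turning to paragraphs (g)–(h): (g) is triggered — a current Annual Exemption Letter is held. (h), which would lift (g), is not engaged — there is no Category A Clearance in force. Exception (c) does not apply.
Exception (d) fails — a written lease is in place.
Exception (e)'s conditions are all satisfied: a Small Lessor Declaration is on file; the baseline figure is 62, meeting the 60 threshold; a current Category G Declaration is held. But applying paragraphs (i)–(o): (i) is triggered — the reportable unit count is 12, under the 13 limit. (j) would limit (i) — aggregate throughput is 8,070 units, less than the 8,300 units limit — but (k) sets (j) aside: (k) is engaged — the space is let for business use. (l) operates (the registered capacity is 3,940 units, meeting the 3,720 units threshold), but is overridden by (m): (m) operates against (l): a current Provisional Notice is held. (n) would limit (m) — the reference index is 253, below the 273 limit — but (o) sets (n) aside: (o) is triggered — the coverage ratio is 27%, meeting the 22% threshold. Exception (e) does not apply.
No exception is made out. Mira falls within the general rule.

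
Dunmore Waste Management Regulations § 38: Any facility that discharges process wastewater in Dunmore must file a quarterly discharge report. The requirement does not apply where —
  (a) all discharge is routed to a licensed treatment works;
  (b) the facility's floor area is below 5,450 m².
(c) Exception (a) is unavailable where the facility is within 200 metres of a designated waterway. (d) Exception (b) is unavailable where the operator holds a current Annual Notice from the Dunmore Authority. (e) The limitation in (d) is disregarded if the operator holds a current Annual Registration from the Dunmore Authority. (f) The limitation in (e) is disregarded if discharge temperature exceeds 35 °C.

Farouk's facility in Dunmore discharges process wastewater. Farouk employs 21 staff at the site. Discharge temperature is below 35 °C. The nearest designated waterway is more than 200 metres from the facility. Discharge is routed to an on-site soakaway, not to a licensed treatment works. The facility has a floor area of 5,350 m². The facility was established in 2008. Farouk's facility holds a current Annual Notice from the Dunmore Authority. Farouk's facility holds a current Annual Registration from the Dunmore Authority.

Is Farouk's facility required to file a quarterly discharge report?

No — exception (b) applies; Farouk's facility is not required to file a quarterly discharge report.

Exception (a) fails — discharge is not routed to a licensed treatment works.
Exception (b) is satisfied on its face — the facility's floor area is 5,350 m², below the 5,450 m² limit. Under paragraphs (d)–(f): (d) operates (a current Annual Notice is held), but yields to (e): (e) operates against (d): a current Annual Registration is held. (f), which would lift (e), is not engaged — discharge temperature is below 35 °C. Exception (b) stands.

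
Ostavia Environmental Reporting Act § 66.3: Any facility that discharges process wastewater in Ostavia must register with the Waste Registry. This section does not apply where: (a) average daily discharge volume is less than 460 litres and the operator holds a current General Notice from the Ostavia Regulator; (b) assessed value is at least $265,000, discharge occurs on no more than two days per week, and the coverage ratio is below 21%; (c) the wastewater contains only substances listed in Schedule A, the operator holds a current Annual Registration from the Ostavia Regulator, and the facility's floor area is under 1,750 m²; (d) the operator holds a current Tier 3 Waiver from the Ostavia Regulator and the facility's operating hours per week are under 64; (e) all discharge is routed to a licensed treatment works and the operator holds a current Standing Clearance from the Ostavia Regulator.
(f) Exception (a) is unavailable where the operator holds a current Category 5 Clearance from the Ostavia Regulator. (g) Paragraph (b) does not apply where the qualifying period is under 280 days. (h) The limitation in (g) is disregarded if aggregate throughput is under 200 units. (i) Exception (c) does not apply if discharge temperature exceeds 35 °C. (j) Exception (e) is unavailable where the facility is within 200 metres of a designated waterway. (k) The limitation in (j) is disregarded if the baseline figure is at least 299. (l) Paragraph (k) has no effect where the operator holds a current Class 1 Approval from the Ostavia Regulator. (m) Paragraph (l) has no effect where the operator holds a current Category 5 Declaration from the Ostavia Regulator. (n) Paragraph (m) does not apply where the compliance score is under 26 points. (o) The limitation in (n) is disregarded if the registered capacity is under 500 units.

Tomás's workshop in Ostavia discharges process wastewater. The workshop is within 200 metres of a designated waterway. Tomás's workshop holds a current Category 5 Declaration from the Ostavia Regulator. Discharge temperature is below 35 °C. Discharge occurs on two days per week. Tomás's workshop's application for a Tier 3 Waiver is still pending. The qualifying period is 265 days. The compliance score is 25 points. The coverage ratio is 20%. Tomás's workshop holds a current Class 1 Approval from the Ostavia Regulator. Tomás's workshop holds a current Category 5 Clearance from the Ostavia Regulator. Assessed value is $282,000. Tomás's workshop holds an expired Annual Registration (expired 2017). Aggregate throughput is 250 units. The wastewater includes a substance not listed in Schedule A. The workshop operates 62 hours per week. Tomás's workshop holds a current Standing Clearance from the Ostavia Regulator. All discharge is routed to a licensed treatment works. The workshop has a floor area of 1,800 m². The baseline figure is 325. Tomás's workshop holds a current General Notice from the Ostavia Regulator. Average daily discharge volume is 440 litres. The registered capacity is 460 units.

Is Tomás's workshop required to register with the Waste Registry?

Exception (a) is satisfied on its face — average daily discharge volume is 440 litres, less than the 460 litres limit; a current General Notice is held. But applying paragraph (f): (f) operates against (a): a current Category 5 Clearance is held. (a) is therefore removed.
All of (b)'s requirements are met (assessed value is $282,000, meeting the $265,000 threshold; discharge occurs on no more than two days per week; the coverage ratio is 20%, below the 21% limit). But applying paragraphs (g)–(h): (g) operates — the qualifying period is 265 days, under the 280 days limit. (h) does not operate here (aggregate throughput is 250 units, not under 200 units), so (g) stands. So (b) is unavailable.
Exception (c) does not apply: the wastewater includes a non-Schedule-A substance.
Exception (d) fails — there is no Tier 3 Waiver in force.
Exception (e): discharge is routed to a licensed treatment works; a current Standing Clearance is held — every condition holds. As to paragraphs (j)–(o): (j) would limit (e) — the workshop is within 200 m of a designated waterway — but (k) sets (j) aside: (k) operates against (j): the baseline figure is 325, meeting the 299 threshold. (l) would limit (k) — a current Class 1 Approval is held — but (m) sets (l) aside: (m) is triggered — a current Category 5 Declaration is held. (n) would limit (m) — the compliance score is 25 points, under the 26 points limit — but (o) sets (n) aside: (o) operates against (n): the registered capacity is 460 units, under the 500 units limit. So (e) applies.

No — exception (e) applies; Tomás's workshop is not required to register with the Waste Registry.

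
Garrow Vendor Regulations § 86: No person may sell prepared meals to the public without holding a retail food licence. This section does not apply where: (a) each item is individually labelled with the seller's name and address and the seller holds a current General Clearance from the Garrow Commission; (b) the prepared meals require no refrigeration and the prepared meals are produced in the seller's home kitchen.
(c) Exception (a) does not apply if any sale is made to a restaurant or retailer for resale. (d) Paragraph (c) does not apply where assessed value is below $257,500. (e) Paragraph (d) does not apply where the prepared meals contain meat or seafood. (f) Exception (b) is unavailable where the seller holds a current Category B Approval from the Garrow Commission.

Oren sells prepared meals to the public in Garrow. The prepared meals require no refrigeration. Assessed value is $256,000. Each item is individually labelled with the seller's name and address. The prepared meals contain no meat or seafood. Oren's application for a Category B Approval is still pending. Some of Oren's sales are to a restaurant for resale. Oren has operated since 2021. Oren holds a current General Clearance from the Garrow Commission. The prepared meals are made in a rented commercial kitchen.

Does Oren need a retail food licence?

No — exception (a) applies; Oren is not required to hold a retail food licence.

Exception (a)'s conditions are all satisfied: items are individually labelled; a current General Clearance is held. Under paragraphs (c)–(e): (c) is triggered (some sales are to a restaurant for resale), but is itself disapplied by (d): (d) operates against (c): assessed value is $256,000, below the $257,500 limit. (e), which would lift (d), is not triggered — the prepared meals contain no meat or seafood. So (a) applies.
Exception (b) does not apply: the prepared meals are made in a commercial kitchen, not a home kitchen.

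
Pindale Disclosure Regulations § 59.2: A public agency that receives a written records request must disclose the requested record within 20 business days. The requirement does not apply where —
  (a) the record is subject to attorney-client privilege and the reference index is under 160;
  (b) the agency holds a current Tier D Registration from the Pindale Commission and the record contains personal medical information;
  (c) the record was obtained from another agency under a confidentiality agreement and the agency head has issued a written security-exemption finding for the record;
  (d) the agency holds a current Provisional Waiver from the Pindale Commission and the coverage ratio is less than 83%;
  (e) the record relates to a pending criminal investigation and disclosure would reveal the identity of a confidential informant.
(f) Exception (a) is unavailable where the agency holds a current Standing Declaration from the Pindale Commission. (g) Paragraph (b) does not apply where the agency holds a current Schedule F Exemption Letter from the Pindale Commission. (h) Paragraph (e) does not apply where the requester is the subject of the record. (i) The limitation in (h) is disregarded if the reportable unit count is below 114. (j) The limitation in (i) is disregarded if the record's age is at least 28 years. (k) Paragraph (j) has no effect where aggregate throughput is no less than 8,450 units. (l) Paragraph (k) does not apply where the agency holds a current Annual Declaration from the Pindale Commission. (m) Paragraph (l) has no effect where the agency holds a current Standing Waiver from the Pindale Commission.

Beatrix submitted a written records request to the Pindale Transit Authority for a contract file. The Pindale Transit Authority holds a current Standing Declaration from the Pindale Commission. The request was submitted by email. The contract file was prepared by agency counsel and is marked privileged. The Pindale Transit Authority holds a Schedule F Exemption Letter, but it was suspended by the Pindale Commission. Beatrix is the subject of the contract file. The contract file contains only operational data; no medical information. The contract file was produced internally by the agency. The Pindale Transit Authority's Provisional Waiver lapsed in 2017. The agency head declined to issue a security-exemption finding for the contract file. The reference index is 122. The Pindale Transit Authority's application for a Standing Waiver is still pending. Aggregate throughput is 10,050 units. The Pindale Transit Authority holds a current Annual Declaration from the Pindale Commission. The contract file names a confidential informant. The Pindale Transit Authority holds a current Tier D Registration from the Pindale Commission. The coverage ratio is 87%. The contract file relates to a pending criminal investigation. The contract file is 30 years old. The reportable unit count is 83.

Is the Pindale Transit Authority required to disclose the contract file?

Exception (a)'s conditions are all satisfied: the contract file is privileged; the reference index is 122, under the 160 limit. But applying paragraph (f): (f) is engaged — a current Standing Declaration is held. Exception (a) does not apply.
Exception (b) does not apply: the contract file contains only operational data.
Exception (c) fails — the contract file was produced internally.
Exception (d) does not apply: there is no Provisional Waiver in force.
Exception (e): the contract file relates to a pending investigation; the contract file names a confidential informant — every condition holds. Turning to paragraphs (h)–(m): (h) operates against (e): Beatrix is the subject of the contract file. (i) would limit (h) — the reportable unit count is 83, below the 114 limit — but (j) sets (i) aside: (j) operates against (i): the record's age is 30 years, meeting the 28 years threshold. (k) would limit (j) — aggregate throughput is 10,050 units, meeting the 8,450 units threshold — but (l) sets (k) aside: (l) is engaged — a current Annual Declaration is held. (m), which would lift (l), is not engaged — the Standing Waiver is not current. Exception (e) does not apply.
No exception applies. The general rule governs.

Yes — the Pindale Transit Authority must disclose the contract file.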